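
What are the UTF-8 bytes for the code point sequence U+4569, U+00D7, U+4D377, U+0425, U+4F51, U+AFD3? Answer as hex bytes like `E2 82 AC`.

E4 95 A9 C3 97 F1 8D 8D B7 D0 A5 E4 BD 91 EA BF 93

U+4569: 3-byte form → E4 95 A9.
U+00D7: 2-byte form → C3 97.
U+4D377: 4-byte form → F1 8D 8D B7.
U+0425: 2-byte form → D0 A5.
U+4F51: 3-byte form → E4 BD 91.
U+AFD3: 3-byte form → EA BF 93.
Concatenated (17 bytes): E4 95 A9 C3 97 F1 8D 8D B7 D0 A5 E4 BD 91 EA BF 93.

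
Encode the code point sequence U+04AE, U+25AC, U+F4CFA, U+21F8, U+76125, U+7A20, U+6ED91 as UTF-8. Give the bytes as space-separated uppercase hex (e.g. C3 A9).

U+04AE: 2-byte form → D2 AE.
U+25AC: 3-byte form → E2 96 AC.
U+F4CFA: 4-byte form → F3 B4 B3 BA.
U+21F8: 3-byte form → E2 87 B8.
U+76125: 4-byte form → F1 B6 84 A5.
U+7A20: 3-byte form → E7 A8 A0.
U+6ED91: 4-byte form → F1 AE B6 91.
Concatenated (23 bytes): D2 AE E2 96 AC F3 B4 B3 BA E2 87 B8 F1 B6 84 A5 E7 A8 A0 F1 AE B6 91.

D2 AE E2 96 AC F3 B4 B3 BA E2 87 B8 F1 B6 84 A5 E7 A8 A0 F1 AE B6 91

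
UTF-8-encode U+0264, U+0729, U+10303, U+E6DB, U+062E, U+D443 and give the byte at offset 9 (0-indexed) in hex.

0x9B

U+0264 → 2-byte form C9 A4 at offsets 0–1.
U+0729 → 2-byte form DC A9 at offsets 2–3.
U+10303 → 4-byte form F0 90 8C 83 at offsets 4–7.
U+E6DB → 3-byte form EE 9B 9B at offsets 8–10.
Offset 9 falls in char 4's range; it's byte 2 of EE 9B 9B = 0x9B.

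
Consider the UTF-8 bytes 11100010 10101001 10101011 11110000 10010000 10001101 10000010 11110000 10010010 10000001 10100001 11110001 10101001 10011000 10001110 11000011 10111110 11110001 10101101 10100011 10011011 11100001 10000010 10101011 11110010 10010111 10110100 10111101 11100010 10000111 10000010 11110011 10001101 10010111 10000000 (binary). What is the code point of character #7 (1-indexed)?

U+10AB

Offset 0: leading byte 0xE2 = 11100010 → 3-byte char #1 = E2 A9 AB.
Offset 3: leading byte 0xF0 = 11110000 → 4-byte char #2 = F0 90 8D 82.
Offset 7: leading byte 0xF0 = 11110000 → 4-byte char #3 = F0 92 81 A1.
Offset 11: leading byte 0xF1 = 11110001 → 4-byte char #4 = F1 A9 98 8E.
Offset 15: leading byte 0xC3 = 11000011 → 2-byte char #5 = C3 BE.
Offset 17: leading byte 0xF1 = 11110001 → 4-byte char #6 = F1 AD A3 9B.
Offset 21: leading byte 0xE1 = 11100001 → 3-byte char #7 = E1 82 AB.
Leading byte 0xE1 = 11100001 matches 1110xxxx → 3-byte sequence.
Byte 1: 0xE1 = 11100001, payload 0001 (4 bits).
Byte 2: 0x82 = 10000010 (10xxxxxx ✓), payload 000010.
Byte 3: 0xAB = 10101011 (10xxxxxx ✓), payload 101011.
Concatenate: 0001000010101011 = 0x10AB (16 bits → U+10AB).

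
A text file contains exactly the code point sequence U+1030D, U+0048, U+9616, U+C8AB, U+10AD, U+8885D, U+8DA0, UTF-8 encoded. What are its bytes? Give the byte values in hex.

U+1030D: 4-byte form → F0 90 8C 8D.
U+0048: 1-byte form → 48.
U+9616: 3-byte form → E9 98 96.
U+C8AB: 3-byte form → EC A2 AB.
U+10AD: 3-byte form → E1 82 AD.
U+8885D: 4-byte form → F2 88 A1 9D.
U+8DA0: 3-byte form → E8 B6 A0.
Concatenated (21 bytes): F0 90 8C 8D 48 E9 98 96 EC A2 AB E1 82 AD F2 88 A1 9D E8 B6 A0.

F0 90 8C 8D 48 E9 98 96 EC A2 AB E1 82 AD F2 88 A1 9D E8 B6 A0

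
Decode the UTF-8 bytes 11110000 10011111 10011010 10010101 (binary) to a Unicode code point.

Leading byte 0xF0 = 11110000 matches 11110xxx → 4-byte sequence.
Byte 1: 0xF0 = 11110000, payload 000 (3 bits).
Byte 2: 0x9F = 10011111 (10xxxxxx ✓), payload 011111.
Byte 3: 0x9A = 10011010 (10xxxxxx ✓), payload 011010.
Byte 4: 0x95 = 10010101 (10xxxxxx ✓), payload 010101.
Concatenate: 000011111011010010101 = 0x1F695 (21 bits → U+1F695).

U+1F695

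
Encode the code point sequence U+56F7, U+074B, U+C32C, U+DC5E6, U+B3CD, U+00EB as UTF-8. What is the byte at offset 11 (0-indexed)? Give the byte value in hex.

U+56F7 → 3-byte form E5 9B B7 at offsets 0–2.
U+074B → 2-byte form DD 8B at offsets 3–4.
U+C32C → 3-byte form EC 8C AC at offsets 5–7.
U+DC5E6 → 4-byte form F3 9C 97 A6 at offsets 8–11.
Offset 11 falls in char 4's range; it's byte 4 of F3 9C 97 A6 = 0xA6.

0xA6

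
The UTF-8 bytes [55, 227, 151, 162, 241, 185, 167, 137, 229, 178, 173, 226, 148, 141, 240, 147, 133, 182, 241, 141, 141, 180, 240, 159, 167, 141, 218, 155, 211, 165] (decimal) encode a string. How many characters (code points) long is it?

10

Byte at offset 0: 0x37 = 00110111 → 1-byte char (#1). Advance 1.
Byte at offset 1: 0xE3 = 11100011 → 3-byte char (#2). Advance 3.
Byte at offset 4: 0xF1 = 11110001 → 4-byte char (#3). Advance 4.
Byte at offset 8: 0xE5 = 11100101 → 3-byte char (#4). Advance 3.
Byte at offset 11: 0xE2 = 11100010 → 3-byte char (#5). Advance 3.
Byte at offset 14: 0xF0 = 11110000 → 4-byte char (#6). Advance 4.
Byte at offset 18: 0xF1 = 11110001 → 4-byte char (#7). Advance 4.
Byte at offset 22: 0xF0 = 11110000 → 4-byte char (#8). Advance 4.
Byte at offset 26: 0xDA = 11011010 → 2-byte char (#9). Advance 2.
Byte at offset 28: 0xD3 = 11010011 → 2-byte char (#10). Advance 2.
Reached end at offset 30 after 10 code points.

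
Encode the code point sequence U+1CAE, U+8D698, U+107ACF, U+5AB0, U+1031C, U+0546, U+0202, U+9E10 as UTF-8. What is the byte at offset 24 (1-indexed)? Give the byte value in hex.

0xB8

1-indexed offset 24 is 0-indexed offset 23.
U+1CAE → 3-byte form E1 B2 AE at offsets 0–2.
U+8D698 → 4-byte form F2 8D 9A 98 at offsets 3–6.
U+107ACF → 4-byte form F4 87 AB 8F at offsets 7–10.
U+5AB0 → 3-byte form E5 AA B0 at offsets 11–13.
U+1031C → 4-byte form F0 90 8C 9C at offsets 14–17.
U+0546 → 2-byte form D5 86 at offsets 18–19.
U+0202 → 2-byte form C8 82 at offsets 20–21.
U+9E10 → 3-byte form E9 B8 90 at offsets 22–24.
Offset 23 falls in char 8's range; it's byte 2 of E9 B8 90 = 0xB8.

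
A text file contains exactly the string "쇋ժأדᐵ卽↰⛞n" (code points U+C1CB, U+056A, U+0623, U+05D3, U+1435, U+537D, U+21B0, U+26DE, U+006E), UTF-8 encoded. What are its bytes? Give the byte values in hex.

U+C1CB: 3-byte form → EC 87 8B.
U+056A: 2-byte form → D5 AA.
U+0623: 2-byte form → D8 A3.
U+05D3: 2-byte form → D7 93.
U+1435: 3-byte form → E1 90 B5.
U+537D: 3-byte form → E5 8D BD.
U+21B0: 3-byte form → E2 86 B0.
U+26DE: 3-byte form → E2 9B 9E.
U+006E: 1-byte form → 6E.
Concatenated (22 bytes): EC 87 8B D5 AA D8 A3 D7 93 E1 90 B5 E5 8D BD E2 86 B0 E2 9B 9E 6E.

EC 87 8B D5 AA D8 A3 D7 93 E1 90 B5 E5 8D BD E2 86 B0 E2 9B 9E 6E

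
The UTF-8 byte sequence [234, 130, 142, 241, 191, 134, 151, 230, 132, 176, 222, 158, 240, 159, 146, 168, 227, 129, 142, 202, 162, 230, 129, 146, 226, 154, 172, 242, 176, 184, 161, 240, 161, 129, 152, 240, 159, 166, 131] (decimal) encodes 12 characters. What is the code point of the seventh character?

Offset 0: leading byte 0xEA = 11101010 → 3-byte char #1 = EA 82 8E.
Offset 3: leading byte 0xF1 = 11110001 → 4-byte char #2 = F1 BF 86 97.
Offset 7: leading byte 0xE6 = 11100110 → 3-byte char #3 = E6 84 B0.
Offset 10: leading byte 0xDE = 11011110 → 2-byte char #4 = DE 9E.
Offset 12: leading byte 0xF0 = 11110000 → 4-byte char #5 = F0 9F 92 A8.
Offset 16: leading byte 0xE3 = 11100011 → 3-byte char #6 = E3 81 8E.
Offset 19: leading byte 0xCA = 11001010 → 2-byte char #7 = CA A2.
Leading byte 0xCA = 11001010 matches 110xxxxx → 2-byte sequence.
Byte 1: 0xCA = 11001010, payload 01010 (5 bits).
Byte 2: 0xA2 = 10100010 (10xxxxxx ✓), payload 100010.
Concatenate: 01010100010 = 0x2A2 (11 bits → U+02A2).

U+02A2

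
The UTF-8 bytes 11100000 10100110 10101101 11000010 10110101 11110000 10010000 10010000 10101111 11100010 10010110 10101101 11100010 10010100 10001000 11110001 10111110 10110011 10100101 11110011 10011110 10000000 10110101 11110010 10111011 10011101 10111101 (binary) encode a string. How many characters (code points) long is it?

8

Byte at offset 0: 0xE0 = 11100000 → 3-byte char (#1). Advance 3.
Byte at offset 3: 0xC2 = 11000010 → 2-byte char (#2). Advance 2.
Byte at offset 5: 0xF0 = 11110000 → 4-byte char (#3). Advance 4.
Byte at offset 9: 0xE2 = 11100010 → 3-byte char (#4). Advance 3.
Byte at offset 12: 0xE2 = 11100010 → 3-byte char (#5). Advance 3.
Byte at offset 15: 0xF1 = 11110001 → 4-byte char (#6). Advance 4.
Byte at offset 19: 0xF3 = 11110011 → 4-byte char (#7). Advance 4.
Byte at offset 23: 0xF2 = 11110010 → 4-byte char (#8). Advance 4.
Reached end at offset 27 after 8 code points.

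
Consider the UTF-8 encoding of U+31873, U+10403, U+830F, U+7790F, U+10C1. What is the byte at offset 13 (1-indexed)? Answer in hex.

0xB7

1-indexed offset 13 is 0-indexed offset 12.
U+31873 → 4-byte form F0 B1 A1 B3 at offsets 0–3.
U+10403 → 4-byte form F0 90 90 83 at offsets 4–7.
U+830F → 3-byte form E8 8C 8F at offsets 8–10.
U+7790F → 4-byte form F1 B7 A4 8F at offsets 11–14.
Offset 12 falls in char 4's range; it's byte 2 of F1 B7 A4 8F = 0xB7.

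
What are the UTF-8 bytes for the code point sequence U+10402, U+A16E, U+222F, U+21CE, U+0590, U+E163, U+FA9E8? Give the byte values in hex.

F0 90 90 82 EA 85 AE E2 88 AF E2 87 8E D6 90 EE 85 A3 F3 BA A7 A8

U+10402: 4-byte form → F0 90 90 82.
U+A16E: 3-byte form → EA 85 AE.
U+222F: 3-byte form → E2 88 AF.
U+21CE: 3-byte form → E2 87 8E.
U+0590: 2-byte form → D6 90.
U+E163: 3-byte form → EE 85 A3.
U+FA9E8: 4-byte form → F3 BA A7 A8.
Concatenated (22 bytes): F0 90 90 82 EA 85 AE E2 88 AF E2 87 8E D6 90 EE 85 A3 F3 BA A7 A8.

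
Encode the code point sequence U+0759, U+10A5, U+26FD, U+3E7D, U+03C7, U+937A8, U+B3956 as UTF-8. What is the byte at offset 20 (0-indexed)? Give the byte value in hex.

0x96

U+0759 → 2-byte form DD 99 at offsets 0–1.
U+10A5 → 3-byte form E1 82 A5 at offsets 2–4.
U+26FD → 3-byte form E2 9B BD at offsets 5–7.
U+3E7D → 3-byte form E3 B9 BD at offsets 8–10.
U+03C7 → 2-byte form CF 87 at offsets 11–12.
U+937A8 → 4-byte form F2 93 9E A8 at offsets 13–16.
U+B3956 → 4-byte form F2 B3 A5 96 at offsets 17–20.
Offset 20 falls in char 7's range; it's byte 4 of F2 B3 A5 96 = 0x96.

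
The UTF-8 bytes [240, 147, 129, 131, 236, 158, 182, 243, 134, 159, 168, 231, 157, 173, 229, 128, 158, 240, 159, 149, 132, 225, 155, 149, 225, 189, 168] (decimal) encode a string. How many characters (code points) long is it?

Byte at offset 0: 0xF0 = 11110000 → 4-byte char (#1). Advance 4.
Byte at offset 4: 0xEC = 11101100 → 3-byte char (#2). Advance 3.
Byte at offset 7: 0xF3 = 11110011 → 4-byte char (#3). Advance 4.
Byte at offset 11: 0xE7 = 11100111 → 3-byte char (#4). Advance 3.
Byte at offset 14: 0xE5 = 11100101 → 3-byte char (#5). Advance 3.
Byte at offset 17: 0xF0 = 11110000 → 4-byte char (#6). Advance 4.
Byte at offset 21: 0xE1 = 11100001 → 3-byte char (#7). Advance 3.
Byte at offset 24: 0xE1 = 11100001 → 3-byte char (#8). Advance 3.
Reached end at offset 27 after 8 code points.

8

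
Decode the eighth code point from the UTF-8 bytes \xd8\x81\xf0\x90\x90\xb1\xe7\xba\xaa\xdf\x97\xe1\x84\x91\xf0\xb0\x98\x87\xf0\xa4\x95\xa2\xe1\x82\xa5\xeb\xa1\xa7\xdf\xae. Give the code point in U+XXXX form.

U+10A5

Offset 0: leading byte 0xD8 = 11011000 → 2-byte char #1 = D8 81.
Offset 2: leading byte 0xF0 = 11110000 → 4-byte char #2 = F0 90 90 B1.
Offset 6: leading byte 0xE7 = 11100111 → 3-byte char #3 = E7 BA AA.
Offset 9: leading byte 0xDF = 11011111 → 2-byte char #4 = DF 97.
Offset 11: leading byte 0xE1 = 11100001 → 3-byte char #5 = E1 84 91.
Offset 14: leading byte 0xF0 = 11110000 → 4-byte char #6 = F0 B0 98 87.
Offset 18: leading byte 0xF0 = 11110000 → 4-byte char #7 = F0 A4 95 A2.
Offset 22: leading byte 0xE1 = 11100001 → 3-byte char #8 = E1 82 A5.
Leading byte 0xE1 = 11100001 matches 1110xxxx → 3-byte sequence.
Byte 1: 0xE1 = 11100001, payload 0001 (4 bits).
Byte 2: 0x82 = 10000010 (10xxxxxx ✓), payload 000010.
Byte 3: 0xA5 = 10100101 (10xxxxxx ✓), payload 100101.
Concatenate: 0001000010100101 = 0x10A5 (16 bits → U+10A5).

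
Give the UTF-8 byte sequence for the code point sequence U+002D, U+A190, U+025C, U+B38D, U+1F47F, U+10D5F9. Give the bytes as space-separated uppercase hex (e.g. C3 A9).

2D EA 86 90 C9 9C EB 8E 8D F0 9F 91 BF F4 8D 97 B9

U+002D: 1-byte form → 2D.
U+A190: 3-byte form → EA 86 90.
U+025C: 2-byte form → C9 9C.
U+B38D: 3-byte form → EB 8E 8D.
U+1F47F: 4-byte form → F0 9F 91 BF.
U+10D5F9: 4-byte form → F4 8D 97 B9.
Concatenated (17 bytes): 2D EA 86 90 C9 9C EB 8E 8D F0 9F 91 BF F4 8D 97 B9.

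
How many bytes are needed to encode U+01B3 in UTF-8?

2

U+01B3 = 0x1B3. UTF-8 uses 1 byte below 0x80, 2 below 0x800, 3 below 0x10000, 4 up to 0x10FFFF. 0x1B3 is in U+0080–U+07FF → 2 bytes.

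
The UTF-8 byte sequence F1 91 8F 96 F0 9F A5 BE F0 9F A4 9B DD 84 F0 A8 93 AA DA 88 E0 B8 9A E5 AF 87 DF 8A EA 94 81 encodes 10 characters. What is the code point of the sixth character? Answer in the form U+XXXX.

U+0688

Offset 0: leading byte 0xF1 = 11110001 → 4-byte char #1 = F1 91 8F 96.
Offset 4: leading byte 0xF0 = 11110000 → 4-byte char #2 = F0 9F A5 BE.
Offset 8: leading byte 0xF0 = 11110000 → 4-byte char #3 = F0 9F A4 9B.
Offset 12: leading byte 0xDD = 11011101 → 2-byte char #4 = DD 84.
Offset 14: leading byte 0xF0 = 11110000 → 4-byte char #5 = F0 A8 93 AA.
Offset 18: leading byte 0xDA = 11011010 → 2-byte char #6 = DA 88.
Leading byte 0xDA = 11011010 matches 110xxxxx → 2-byte sequence.
Byte 1: 0xDA = 11011010, payload 11010 (5 bits).
Byte 2: 0x88 = 10001000 (10xxxxxx ✓), payload 001000.
Concatenate: 11010001000 = 0x688 (11 bits → U+0688).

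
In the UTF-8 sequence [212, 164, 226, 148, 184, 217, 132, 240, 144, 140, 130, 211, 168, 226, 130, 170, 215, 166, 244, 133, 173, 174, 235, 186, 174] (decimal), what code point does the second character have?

Offset 0: leading byte 0xD4 = 11010100 → 2-byte char #1 = D4 A4.
Offset 2: leading byte 0xE2 = 11100010 → 3-byte char #2 = E2 94 B8.
Leading byte 0xE2 = 11100010 matches 1110xxxx → 3-byte sequence.
Byte 1: 0xE2 = 11100010, payload 0010 (4 bits).
Byte 2: 0x94 = 10010100 (10xxxxxx ✓), payload 010100.
Byte 3: 0xB8 = 10111000 (10xxxxxx ✓), payload 111000.
Concatenate: 0010010100111000 = 0x2538 (16 bits → U+2538).

U+2538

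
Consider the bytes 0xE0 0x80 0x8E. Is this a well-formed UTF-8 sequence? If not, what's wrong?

invalid (overlong encoding)

Leading byte 0xE0 = 11100000 → 3-byte form.
Continuation bytes all match 10xxxxxx. Payload decodes to 0xE.
But 0xE < 0x800, the minimum for a 3-byte sequence — this is an overlong encoding.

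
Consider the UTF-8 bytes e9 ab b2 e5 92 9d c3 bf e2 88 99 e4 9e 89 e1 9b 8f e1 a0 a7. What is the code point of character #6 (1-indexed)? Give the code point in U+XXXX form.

Offset 0: leading byte 0xE9 = 11101001 → 3-byte char #1 = E9 AB B2.
Offset 3: leading byte 0xE5 = 11100101 → 3-byte char #2 = E5 92 9D.
Offset 6: leading byte 0xC3 = 11000011 → 2-byte char #3 = C3 BF.
Offset 8: leading byte 0xE2 = 11100010 → 3-byte char #4 = E2 88 99.
Offset 11: leading byte 0xE4 = 11100100 → 3-byte char #5 = E4 9E 89.
Offset 14: leading byte 0xE1 = 11100001 → 3-byte char #6 = E1 9B 8F.
Leading byte 0xE1 = 11100001 matches 1110xxxx → 3-byte sequence.
Byte 1: 0xE1 = 11100001, payload 0001 (4 bits).
Byte 2: 0x9B = 10011011 (10xxxxxx ✓), payload 011011.
Byte 3: 0x8F = 10001111 (10xxxxxx ✓), payload 001111.
Concatenate: 0001011011001111 = 0x16CF (16 bits → U+16CF).

U+16CF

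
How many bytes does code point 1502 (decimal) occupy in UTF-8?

U+05DE = 0x5DE. UTF-8 uses 1 byte below 0x80, 2 below 0x800, 3 below 0x10000, 4 up to 0x10FFFF. 0x5DE is in U+0080–U+07FF → 2 bytes.

2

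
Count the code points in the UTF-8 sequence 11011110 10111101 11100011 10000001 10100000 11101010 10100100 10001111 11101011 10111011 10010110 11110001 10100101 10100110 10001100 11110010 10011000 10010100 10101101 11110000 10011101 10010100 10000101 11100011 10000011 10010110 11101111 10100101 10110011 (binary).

9

Byte at offset 0: 0xDE = 11011110 → 2-byte char (#1). Advance 2.
Byte at offset 2: 0xE3 = 11100011 → 3-byte char (#2). Advance 3.
Byte at offset 5: 0xEA = 11101010 → 3-byte char (#3). Advance 3.
Byte at offset 8: 0xEB = 11101011 → 3-byte char (#4). Advance 3.
Byte at offset 11: 0xF1 = 11110001 → 4-byte char (#5). Advance 4.
Byte at offset 15: 0xF2 = 11110010 → 4-byte char (#6). Advance 4.
Byte at offset 19: 0xF0 = 11110000 → 4-byte char (#7). Advance 4.
Byte at offset 23: 0xE3 = 11100011 → 3-byte char (#8). Advance 3.
Byte at offset 26: 0xEF = 11101111 → 3-byte char (#9). Advance 3.
Reached end at offset 29 after 9 code points.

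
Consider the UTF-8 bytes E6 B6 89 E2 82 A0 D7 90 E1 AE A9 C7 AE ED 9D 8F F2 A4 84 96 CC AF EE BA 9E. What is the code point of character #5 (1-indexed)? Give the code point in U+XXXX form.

Offset 0: leading byte 0xE6 = 11100110 → 3-byte char #1 = E6 B6 89.
Offset 3: leading byte 0xE2 = 11100010 → 3-byte char #2 = E2 82 A0.
Offset 6: leading byte 0xD7 = 11010111 → 2-byte char #3 = D7 90.
Offset 8: leading byte 0xE1 = 11100001 → 3-byte char #4 = E1 AE A9.
Offset 11: leading byte 0xC7 = 11000111 → 2-byte char #5 = C7 AE.
Leading byte 0xC7 = 11000111 matches 110xxxxx → 2-byte sequence.
Byte 1: 0xC7 = 11000111, payload 00111 (5 bits).
Byte 2: 0xAE = 10101110 (10xxxxxx ✓), payload 101110.
Concatenate: 00111101110 = 0x1EE (11 bits → U+01EE).

U+01EE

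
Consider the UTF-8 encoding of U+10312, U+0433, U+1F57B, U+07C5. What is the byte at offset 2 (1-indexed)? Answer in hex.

0x90

1-indexed offset 2 is 0-indexed offset 1.
U+10312 → 4-byte form F0 90 8C 92 at offsets 0–3.
Offset 1 falls in char 1's range; it's byte 2 of F0 90 8C 92 = 0x90.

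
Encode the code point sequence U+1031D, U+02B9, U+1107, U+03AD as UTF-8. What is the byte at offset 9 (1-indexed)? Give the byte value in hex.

1-indexed offset 9 is 0-indexed offset 8.
U+1031D → 4-byte form F0 90 8C 9D at offsets 0–3.
U+02B9 → 2-byte form CA B9 at offsets 4–5.
U+1107 → 3-byte form E1 84 87 at offsets 6–8.
Offset 8 falls in char 3's range; it's byte 3 of E1 84 87 = 0x87.

0x87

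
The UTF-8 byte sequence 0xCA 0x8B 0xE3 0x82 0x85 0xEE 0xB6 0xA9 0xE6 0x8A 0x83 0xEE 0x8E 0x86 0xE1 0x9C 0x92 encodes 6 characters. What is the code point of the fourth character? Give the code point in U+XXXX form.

U+6283

Offset 0: leading byte 0xCA = 11001010 → 2-byte char #1 = CA 8B.
Offset 2: leading byte 0xE3 = 11100011 → 3-byte char #2 = E3 82 85.
Offset 5: leading byte 0xEE = 11101110 → 3-byte char #3 = EE B6 A9.
Offset 8: leading byte 0xE6 = 11100110 → 3-byte char #4 = E6 8A 83.
Leading byte 0xE6 = 11100110 matches 1110xxxx → 3-byte sequence.
Byte 1: 0xE6 = 11100110, payload 0110 (4 bits).
Byte 2: 0x8A = 10001010 (10xxxxxx ✓), payload 001010.
Byte 3: 0x83 = 10000011 (10xxxxxx ✓), payload 000011.
Concatenate: 0110001010000011 = 0x6283 (16 bits → U+6283).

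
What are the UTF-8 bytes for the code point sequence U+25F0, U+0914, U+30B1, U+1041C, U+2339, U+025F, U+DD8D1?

E2 97 B0 E0 A4 94 E3 82 B1 F0 90 90 9C E2 8C B9 C9 9F F3 9D A3 91

U+25F0: 3-byte form → E2 97 B0.
U+0914: 3-byte form → E0 A4 94.
U+30B1: 3-byte form → E3 82 B1.
U+1041C: 4-byte form → F0 90 90 9C.
U+2339: 3-byte form → E2 8C B9.
U+025F: 2-byte form → C9 9F.
U+DD8D1: 4-byte form → F3 9D A3 91.
Concatenated (22 bytes): E2 97 B0 E0 A4 94 E3 82 B1 F0 90 90 9C E2 8C B9 C9 9F F3 9D A3 91.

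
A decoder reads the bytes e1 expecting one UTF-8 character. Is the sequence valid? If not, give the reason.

invalid (sequence truncated)

Leading byte 0xE1 = 11100001 → 3-byte form, but only 1 byte is present.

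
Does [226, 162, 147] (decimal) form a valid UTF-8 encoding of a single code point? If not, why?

valid

Leading byte 0xE2 = 11100010 → 3-byte form.
Continuation bytes 0xA2=10100010, 0x93=10010011 all match 10xxxxxx.
Decoded value 0x2893 is ≥ 0x800 (shortest form) and not a surrogate.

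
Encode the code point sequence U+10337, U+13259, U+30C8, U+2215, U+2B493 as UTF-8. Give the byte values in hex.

U+10337: 4-byte form → F0 90 8C B7.
U+13259: 4-byte form → F0 93 89 99.
U+30C8: 3-byte form → E3 83 88.
U+2215: 3-byte form → E2 88 95.
U+2B493: 4-byte form → F0 AB 92 93.
Concatenated (18 bytes): F0 90 8C B7 F0 93 89 99 E3 83 88 E2 88 95 F0 AB 92 93.

F0 90 8C B7 F0 93 89 99 E3 83 88 E2 88 95 F0 AB 92 93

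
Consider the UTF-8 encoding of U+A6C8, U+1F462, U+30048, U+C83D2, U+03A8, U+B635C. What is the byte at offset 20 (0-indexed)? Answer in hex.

U+A6C8 → 3-byte form EA 9B 88 at offsets 0–2.
U+1F462 → 4-byte form F0 9F 91 A2 at offsets 3–6.
U+30048 → 4-byte form F0 B0 81 88 at offsets 7–10.
U+C83D2 → 4-byte form F3 88 8F 92 at offsets 11–14.
U+03A8 → 2-byte form CE A8 at offsets 15–16.
U+B635C → 4-byte form F2 B6 8D 9C at offsets 17–20.
Offset 20 falls in char 6's range; it's byte 4 of F2 B6 8D 9C = 0x9C.

0x9C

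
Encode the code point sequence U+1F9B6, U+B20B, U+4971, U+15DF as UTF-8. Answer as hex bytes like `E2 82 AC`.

U+1F9B6: 4-byte form → F0 9F A6 B6.
U+B20B: 3-byte form → EB 88 8B.
U+4971: 3-byte form → E4 A5 B1.
U+15DF: 3-byte form → E1 97 9F.
Concatenated (13 bytes): F0 9F A6 B6 EB 88 8B E4 A5 B1 E1 97 9F.

F0 9F A6 B6 EB 88 8B E4 A5 B1 E1 97 9F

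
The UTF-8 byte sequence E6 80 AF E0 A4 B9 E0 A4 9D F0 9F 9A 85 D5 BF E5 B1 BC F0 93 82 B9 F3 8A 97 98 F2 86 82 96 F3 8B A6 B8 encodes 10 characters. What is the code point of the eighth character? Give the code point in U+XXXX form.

Offset 0: leading byte 0xE6 = 11100110 → 3-byte char #1 = E6 80 AF.
Offset 3: leading byte 0xE0 = 11100000 → 3-byte char #2 = E0 A4 B9.
Offset 6: leading byte 0xE0 = 11100000 → 3-byte char #3 = E0 A4 9D.
Offset 9: leading byte 0xF0 = 11110000 → 4-byte char #4 = F0 9F 9A 85.
Offset 13: leading byte 0xD5 = 11010101 → 2-byte char #5 = D5 BF.
Offset 15: leading byte 0xE5 = 11100101 → 3-byte char #6 = E5 B1 BC.
Offset 18: leading byte 0xF0 = 11110000 → 4-byte char #7 = F0 93 82 B9.
Offset 22: leading byte 0xF3 = 11110011 → 4-byte char #8 = F3 8A 97 98.
Leading byte 0xF3 = 11110011 matches 11110xxx → 4-byte sequence.
Byte 1: 0xF3 = 11110011, payload 011 (3 bits).
Byte 2: 0x8A = 10001010 (10xxxxxx ✓), payload 001010.
Byte 3: 0x97 = 10010111 (10xxxxxx ✓), payload 010111.
Byte 4: 0x98 = 10011000 (10xxxxxx ✓), payload 011000.
Concatenate: 011001010010111011000 = 0xCA5D8 (21 bits → U+CA5D8).

U+CA5D8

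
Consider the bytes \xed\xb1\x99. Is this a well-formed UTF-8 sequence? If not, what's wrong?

Structurally a 3-byte sequence; payload = 0xDC59.
But 0xDC59 is in U+D800–U+DFFF, the surrogate range. Surrogates are not Unicode scalar values and are forbidden in UTF-8.

invalid (encodes a surrogate (U+D800–U+DFFF))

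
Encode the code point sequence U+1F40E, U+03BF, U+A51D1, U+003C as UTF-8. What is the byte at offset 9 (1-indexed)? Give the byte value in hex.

1-indexed offset 9 is 0-indexed offset 8.
U+1F40E → 4-byte form F0 9F 90 8E at offsets 0–3.
U+03BF → 2-byte form CE BF at offsets 4–5.
U+A51D1 → 4-byte form F2 A5 87 91 at offsets 6–9.
Offset 8 falls in char 3's range; it's byte 3 of F2 A5 87 91 = 0x87.

0x87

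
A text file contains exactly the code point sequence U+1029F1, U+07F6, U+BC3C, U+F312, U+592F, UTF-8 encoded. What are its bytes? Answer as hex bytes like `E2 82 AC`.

F4 82 A7 B1 DF B6 EB B0 BC EF 8C 92 E5 A4 AF

U+1029F1: 4-byte form → F4 82 A7 B1.
U+07F6: 2-byte form → DF B6.
U+BC3C: 3-byte form → EB B0 BC.
U+F312: 3-byte form → EF 8C 92.
U+592F: 3-byte form → E5 A4 AF.
Concatenated (15 bytes): F4 82 A7 B1 DF B6 EB B0 BC EF 8C 92 E5 A4 AF.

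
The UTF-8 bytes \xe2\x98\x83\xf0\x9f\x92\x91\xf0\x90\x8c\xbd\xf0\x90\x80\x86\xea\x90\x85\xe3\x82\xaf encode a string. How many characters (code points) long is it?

6

Byte at offset 0: 0xE2 = 11100010 → 3-byte char (#1). Advance 3.
Byte at offset 3: 0xF0 = 11110000 → 4-byte char (#2). Advance 4.
Byte at offset 7: 0xF0 = 11110000 → 4-byte char (#3). Advance 4.
Byte at offset 11: 0xF0 = 11110000 → 4-byte char (#4). Advance 4.
Byte at offset 15: 0xEA = 11101010 → 3-byte char (#5). Advance 3.
Byte at offset 18: 0xE3 = 11100011 → 3-byte char (#6). Advance 3.
Reached end at offset 21 after 6 code points.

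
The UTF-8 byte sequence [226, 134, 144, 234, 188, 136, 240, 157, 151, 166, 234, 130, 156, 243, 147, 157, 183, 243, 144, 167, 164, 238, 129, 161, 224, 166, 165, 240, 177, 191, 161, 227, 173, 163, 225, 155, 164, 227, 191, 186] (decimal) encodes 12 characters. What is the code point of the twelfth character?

U+3FFA

Offset 0: leading byte 0xE2 = 11100010 → 3-byte char #1 = E2 86 90.
Offset 3: leading byte 0xEA = 11101010 → 3-byte char #2 = EA BC 88.
Offset 6: leading byte 0xF0 = 11110000 → 4-byte char #3 = F0 9D 97 A6.
Offset 10: leading byte 0xEA = 11101010 → 3-byte char #4 = EA 82 9C.
Offset 13: leading byte 0xF3 = 11110011 → 4-byte char #5 = F3 93 9D B7.
Offset 17: leading byte 0xF3 = 11110011 → 4-byte char #6 = F3 90 A7 A4.
Offset 21: leading byte 0xEE = 11101110 → 3-byte char #7 = EE 81 A1.
Offset 24: leading byte 0xE0 = 11100000 → 3-byte char #8 = E0 A6 A5.
Offset 27: leading byte 0xF0 = 11110000 → 4-byte char #9 = F0 B1 BF A1.
Offset 31: leading byte 0xE3 = 11100011 → 3-byte char #10 = E3 AD A3.
Offset 34: leading byte 0xE1 = 11100001 → 3-byte char #11 = E1 9B A4.
Offset 37: leading byte 0xE3 = 11100011 → 3-byte char #12 = E3 BF BA.
Leading byte 0xE3 = 11100011 matches 1110xxxx → 3-byte sequence.
Byte 1: 0xE3 = 11100011, payload 0011 (4 bits).
Byte 2: 0xBF = 10111111 (10xxxxxx ✓), payload 111111.
Byte 3: 0xBA = 10111010 (10xxxxxx ✓), payload 111010.
Concatenate: 0011111111111010 = 0x3FFA (16 bits → U+3FFA).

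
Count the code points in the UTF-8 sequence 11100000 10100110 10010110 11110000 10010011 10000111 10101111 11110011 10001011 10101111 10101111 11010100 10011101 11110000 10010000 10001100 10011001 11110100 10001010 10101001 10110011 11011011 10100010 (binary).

7

Byte at offset 0: 0xE0 = 11100000 → 3-byte char (#1). Advance 3.
Byte at offset 3: 0xF0 = 11110000 → 4-byte char (#2). Advance 4.
Byte at offset 7: 0xF3 = 11110011 → 4-byte char (#3). Advance 4.
Byte at offset 11: 0xD4 = 11010100 → 2-byte char (#4). Advance 2.
Byte at offset 13: 0xF0 = 11110000 → 4-byte char (#5). Advance 4.
Byte at offset 17: 0xF4 = 11110100 → 4-byte char (#6). Advance 4.
Byte at offset 21: 0xDB = 11011011 → 2-byte char (#7). Advance 2.
Reached end at offset 23 after 7 code points.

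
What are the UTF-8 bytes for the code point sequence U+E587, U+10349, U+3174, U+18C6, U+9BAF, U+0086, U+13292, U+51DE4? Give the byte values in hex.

U+E587: 3-byte form → EE 96 87.
U+10349: 4-byte form → F0 90 8D 89.
U+3174: 3-byte form → E3 85 B4.
U+18C6: 3-byte form → E1 A3 86.
U+9BAF: 3-byte form → E9 AE AF.
U+0086: 2-byte form → C2 86.
U+13292: 4-byte form → F0 93 8A 92.
U+51DE4: 4-byte form → F1 91 B7 A4.
Concatenated (26 bytes): EE 96 87 F0 90 8D 89 E3 85 B4 E1 A3 86 E9 AE AF C2 86 F0 93 8A 92 F1 91 B7 A4.

EE 96 87 F0 90 8D 89 E3 85 B4 E1 A3 86 E9 AE AF C2 86 F0 93 8A 92 F1 91 B7 A4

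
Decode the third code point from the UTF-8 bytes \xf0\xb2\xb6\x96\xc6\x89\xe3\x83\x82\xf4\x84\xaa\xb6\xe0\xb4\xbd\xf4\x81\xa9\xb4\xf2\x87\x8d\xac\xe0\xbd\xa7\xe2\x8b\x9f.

Offset 0: leading byte 0xF0 = 11110000 → 4-byte char #1 = F0 B2 B6 96.
Offset 4: leading byte 0xC6 = 11000110 → 2-byte char #2 = C6 89.
Offset 6: leading byte 0xE3 = 11100011 → 3-byte char #3 = E3 83 82.
Leading byte 0xE3 = 11100011 matches 1110xxxx → 3-byte sequence.
Byte 1: 0xE3 = 11100011, payload 0011 (4 bits).
Byte 2: 0x83 = 10000011 (10xxxxxx ✓), payload 000011.
Byte 3: 0x82 = 10000010 (10xxxxxx ✓), payload 000010.
Concatenate: 0011000011000010 = 0x30C2 (16 bits → U+30C2).

U+30C2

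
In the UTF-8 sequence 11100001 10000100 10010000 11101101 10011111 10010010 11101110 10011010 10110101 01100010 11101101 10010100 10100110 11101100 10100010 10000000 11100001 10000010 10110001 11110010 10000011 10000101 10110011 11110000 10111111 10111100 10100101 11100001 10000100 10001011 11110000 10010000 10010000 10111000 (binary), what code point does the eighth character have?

U+83173

Offset 0: leading byte 0xE1 = 11100001 → 3-byte char #1 = E1 84 90.
Offset 3: leading byte 0xED = 11101101 → 3-byte char #2 = ED 9F 92.
Offset 6: leading byte 0xEE = 11101110 → 3-byte char #3 = EE 9A B5.
Offset 9: leading byte 0x62 = 01100010 → 1-byte char #4 = 62.
Offset 10: leading byte 0xED = 11101101 → 3-byte char #5 = ED 94 A6.
Offset 13: leading byte 0xEC = 11101100 → 3-byte char #6 = EC A2 80.
Offset 16: leading byte 0xE1 = 11100001 → 3-byte char #7 = E1 82 B1.
Offset 19: leading byte 0xF2 = 11110010 → 4-byte char #8 = F2 83 85 B3.
Leading byte 0xF2 = 11110010 matches 11110xxx → 4-byte sequence.
Byte 1: 0xF2 = 11110010, payload 010 (3 bits).
Byte 2: 0x83 = 10000011 (10xxxxxx ✓), payload 000011.
Byte 3: 0x85 = 10000101 (10xxxxxx ✓), payload 000101.
Byte 4: 0xB3 = 10110011 (10xxxxxx ✓), payload 110011.
Concatenate: 010000011000101110011 = 0x83173 (21 bits → U+83173).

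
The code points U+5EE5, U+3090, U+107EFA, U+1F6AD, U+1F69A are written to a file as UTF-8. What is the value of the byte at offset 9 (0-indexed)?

U+5EE5 → 3-byte form E5 BB A5 at offsets 0–2.
U+3090 → 3-byte form E3 82 90 at offsets 3–5.
U+107EFA → 4-byte form F4 87 BB BA at offsets 6–9.
Offset 9 falls in char 3's range; it's byte 4 of F4 87 BB BA = 0xBA.

0xBA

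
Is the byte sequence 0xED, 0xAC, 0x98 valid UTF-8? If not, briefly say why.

Structurally a 3-byte sequence; payload = 0xDB18.
But 0xDB18 is in U+D800–U+DFFF, the surrogate range. Surrogates are not Unicode scalar values and are forbidden in UTF-8.

invalid (encodes a surrogate (U+D800–U+DFFF))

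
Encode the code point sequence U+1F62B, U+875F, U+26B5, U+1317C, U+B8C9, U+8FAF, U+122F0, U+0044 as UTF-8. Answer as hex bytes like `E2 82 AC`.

U+1F62B: 4-byte form → F0 9F 98 AB.
U+875F: 3-byte form → E8 9D 9F.
U+26B5: 3-byte form → E2 9A B5.
U+1317C: 4-byte form → F0 93 85 BC.
U+B8C9: 3-byte form → EB A3 89.
U+8FAF: 3-byte form → E8 BE AF.
U+122F0: 4-byte form → F0 92 8B B0.
U+0044: 1-byte form → 44.
Concatenated (25 bytes): F0 9F 98 AB E8 9D 9F E2 9A B5 F0 93 85 BC EB A3 89 E8 BE AF F0 92 8B B0 44.

F0 9F 98 AB E8 9D 9F E2 9A B5 F0 93 85 BC EB A3 89 E8 BE AF F0 92 8B B0 44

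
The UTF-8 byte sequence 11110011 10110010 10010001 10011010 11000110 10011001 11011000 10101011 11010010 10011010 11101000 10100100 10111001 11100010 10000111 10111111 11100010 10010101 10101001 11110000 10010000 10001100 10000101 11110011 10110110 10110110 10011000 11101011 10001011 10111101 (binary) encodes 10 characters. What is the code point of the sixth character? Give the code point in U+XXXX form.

Offset 0: leading byte 0xF3 = 11110011 → 4-byte char #1 = F3 B2 91 9A.
Offset 4: leading byte 0xC6 = 11000110 → 2-byte char #2 = C6 99.
Offset 6: leading byte 0xD8 = 11011000 → 2-byte char #3 = D8 AB.
Offset 8: leading byte 0xD2 = 11010010 → 2-byte char #4 = D2 9A.
Offset 10: leading byte 0xE8 = 11101000 → 3-byte char #5 = E8 A4 B9.
Offset 13: leading byte 0xE2 = 11100010 → 3-byte char #6 = E2 87 BF.
Leading byte 0xE2 = 11100010 matches 1110xxxx → 3-byte sequence.
Byte 1: 0xE2 = 11100010, payload 0010 (4 bits).
Byte 2: 0x87 = 10000111 (10xxxxxx ✓), payload 000111.
Byte 3: 0xBF = 10111111 (10xxxxxx ✓), payload 111111.
Concatenate: 0010000111111111 = 0x21FF (16 bits → U+21FF).

U+21FF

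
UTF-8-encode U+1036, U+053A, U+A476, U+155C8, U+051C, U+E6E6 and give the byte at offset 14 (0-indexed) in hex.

U+1036 → 3-byte form E1 80 B6 at offsets 0–2.
U+053A → 2-byte form D4 BA at offsets 3–4.
U+A476 → 3-byte form EA 91 B6 at offsets 5–7.
U+155C8 → 4-byte form F0 95 97 88 at offsets 8–11.
U+051C → 2-byte form D4 9C at offsets 12–13.
U+E6E6 → 3-byte form EE 9B A6 at offsets 14–16.
Offset 14 falls in char 6's range; it's byte 1 of EE 9B A6 = 0xEE.

0xEE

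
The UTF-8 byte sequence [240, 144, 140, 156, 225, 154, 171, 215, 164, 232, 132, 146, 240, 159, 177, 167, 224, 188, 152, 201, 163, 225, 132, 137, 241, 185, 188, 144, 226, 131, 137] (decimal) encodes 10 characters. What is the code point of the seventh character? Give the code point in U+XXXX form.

Offset 0: leading byte 0xF0 = 11110000 → 4-byte char #1 = F0 90 8C 9C.
Offset 4: leading byte 0xE1 = 11100001 → 3-byte char #2 = E1 9A AB.
Offset 7: leading byte 0xD7 = 11010111 → 2-byte char #3 = D7 A4.
Offset 9: leading byte 0xE8 = 11101000 → 3-byte char #4 = E8 84 92.
Offset 12: leading byte 0xF0 = 11110000 → 4-byte char #5 = F0 9F B1 A7.
Offset 16: leading byte 0xE0 = 11100000 → 3-byte char #6 = E0 BC 98.
Offset 19: leading byte 0xC9 = 11001001 → 2-byte char #7 = C9 A3.
Leading byte 0xC9 = 11001001 matches 110xxxxx → 2-byte sequence.
Byte 1: 0xC9 = 11001001, payload 01001 (5 bits).
Byte 2: 0xA3 = 10100011 (10xxxxxx ✓), payload 100011.
Concatenate: 01001100011 = 0x263 (11 bits → U+0263).

U+0263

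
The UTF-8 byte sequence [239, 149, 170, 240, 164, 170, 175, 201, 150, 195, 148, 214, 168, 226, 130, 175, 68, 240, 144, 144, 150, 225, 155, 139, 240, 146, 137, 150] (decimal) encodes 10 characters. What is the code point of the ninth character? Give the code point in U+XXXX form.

Offset 0: leading byte 0xEF = 11101111 → 3-byte char #1 = EF 95 AA.
Offset 3: leading byte 0xF0 = 11110000 → 4-byte char #2 = F0 A4 AA AF.
Offset 7: leading byte 0xC9 = 11001001 → 2-byte char #3 = C9 96.
Offset 9: leading byte 0xC3 = 11000011 → 2-byte char #4 = C3 94.
Offset 11: leading byte 0xD6 = 11010110 → 2-byte char #5 = D6 A8.
Offset 13: leading byte 0xE2 = 11100010 → 3-byte char #6 = E2 82 AF.
Offset 16: leading byte 0x44 = 01000100 → 1-byte char #7 = 44.
Offset 17: leading byte 0xF0 = 11110000 → 4-byte char #8 = F0 90 90 96.
Offset 21: leading byte 0xE1 = 11100001 → 3-byte char #9 = E1 9B 8B.
Leading byte 0xE1 = 11100001 matches 1110xxxx → 3-byte sequence.
Byte 1: 0xE1 = 11100001, payload 0001 (4 bits).
Byte 2: 0x9B = 10011011 (10xxxxxx ✓), payload 011011.
Byte 3: 0x8B = 10001011 (10xxxxxx ✓), payload 001011.
Concatenate: 0001011011001011 = 0x16CB (16 bits → U+16CB).

U+16CB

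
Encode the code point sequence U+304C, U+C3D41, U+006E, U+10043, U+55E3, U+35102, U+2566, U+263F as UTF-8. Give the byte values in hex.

E3 81 8C F3 83 B5 81 6E F0 90 81 83 E5 97 A3 F0 B5 84 82 E2 95 A6 E2 98 BF

U+304C: 3-byte form → E3 81 8C.
U+C3D41: 4-byte form → F3 83 B5 81.
U+006E: 1-byte form → 6E.
U+10043: 4-byte form → F0 90 81 83.
U+55E3: 3-byte form → E5 97 A3.
U+35102: 4-byte form → F0 B5 84 82.
U+2566: 3-byte form → E2 95 A6.
U+263F: 3-byte form → E2 98 BF.
Concatenated (25 bytes): E3 81 8C F3 83 B5 81 6E F0 90 81 83 E5 97 A3 F0 B5 84 82 E2 95 A6 E2 98 BF.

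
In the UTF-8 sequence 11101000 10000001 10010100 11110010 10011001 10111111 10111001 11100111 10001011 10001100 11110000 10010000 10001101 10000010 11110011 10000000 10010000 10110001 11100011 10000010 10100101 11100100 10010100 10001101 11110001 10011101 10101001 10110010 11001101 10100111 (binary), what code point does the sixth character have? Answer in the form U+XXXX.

Offset 0: leading byte 0xE8 = 11101000 → 3-byte char #1 = E8 81 94.
Offset 3: leading byte 0xF2 = 11110010 → 4-byte char #2 = F2 99 BF B9.
Offset 7: leading byte 0xE7 = 11100111 → 3-byte char #3 = E7 8B 8C.
Offset 10: leading byte 0xF0 = 11110000 → 4-byte char #4 = F0 90 8D 82.
Offset 14: leading byte 0xF3 = 11110011 → 4-byte char #5 = F3 80 90 B1.
Offset 18: leading byte 0xE3 = 11100011 → 3-byte char #6 = E3 82 A5.
Leading byte 0xE3 = 11100011 matches 1110xxxx → 3-byte sequence.
Byte 1: 0xE3 = 11100011, payload 0011 (4 bits).
Byte 2: 0x82 = 10000010 (10xxxxxx ✓), payload 000010.
Byte 3: 0xA5 = 10100101 (10xxxxxx ✓), payload 100101.
Concatenate: 0011000010100101 = 0x30A5 (16 bits → U+30A5).

U+30A5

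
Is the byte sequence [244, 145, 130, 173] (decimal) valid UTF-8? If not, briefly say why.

Leading byte 0xF4 = 11110100 → 4-byte form.
Payload = 0x1110AD, which exceeds U+10FFFF, the maximum Unicode code point. (Leading bytes F5–FF, or F4 followed by ≥ 0x90, are invalid.)

invalid (encodes a value above U+10FFFF)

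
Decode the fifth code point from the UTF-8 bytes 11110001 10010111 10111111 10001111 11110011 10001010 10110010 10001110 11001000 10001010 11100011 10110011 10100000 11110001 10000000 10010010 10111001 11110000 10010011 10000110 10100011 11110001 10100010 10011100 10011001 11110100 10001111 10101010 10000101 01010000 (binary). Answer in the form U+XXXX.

Offset 0: leading byte 0xF1 = 11110001 → 4-byte char #1 = F1 97 BF 8F.
Offset 4: leading byte 0xF3 = 11110011 → 4-byte char #2 = F3 8A B2 8E.
Offset 8: leading byte 0xC8 = 11001000 → 2-byte char #3 = C8 8A.
Offset 10: leading byte 0xE3 = 11100011 → 3-byte char #4 = E3 B3 A0.
Offset 13: leading byte 0xF1 = 11110001 → 4-byte char #5 = F1 80 92 B9.
Leading byte 0xF1 = 11110001 matches 11110xxx → 4-byte sequence.
Byte 1: 0xF1 = 11110001, payload 001 (3 bits).
Byte 2: 0x80 = 10000000 (10xxxxxx ✓), payload 000000.
Byte 3: 0x92 = 10010010 (10xxxxxx ✓), payload 010010.
Byte 4: 0xB9 = 10111001 (10xxxxxx ✓), payload 111001.
Concatenate: 001000000010010111001 = 0x404B9 (21 bits → U+404B9).

U+404B9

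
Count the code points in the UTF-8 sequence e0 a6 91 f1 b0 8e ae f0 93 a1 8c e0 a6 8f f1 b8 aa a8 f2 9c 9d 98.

Byte at offset 0: 0xE0 = 11100000 → 3-byte char (#1). Advance 3.
Byte at offset 3: 0xF1 = 11110001 → 4-byte char (#2). Advance 4.
Byte at offset 7: 0xF0 = 11110000 → 4-byte char (#3). Advance 4.
Byte at offset 11: 0xE0 = 11100000 → 3-byte char (#4). Advance 3.
Byte at offset 14: 0xF1 = 11110001 → 4-byte char (#5). Advance 4.
Byte at offset 18: 0xF2 = 11110010 → 4-byte char (#6). Advance 4.
Reached end at offset 22 after 6 code points.

6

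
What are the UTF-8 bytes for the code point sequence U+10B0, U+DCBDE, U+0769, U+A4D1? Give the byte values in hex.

E1 82 B0 F3 9C AF 9E DD A9 EA 93 91

U+10B0: 3-byte form → E1 82 B0.
U+DCBDE: 4-byte form → F3 9C AF 9E.
U+0769: 2-byte form → DD A9.
U+A4D1: 3-byte form → EA 93 91.
Concatenated (12 bytes): E1 82 B0 F3 9C AF 9E DD A9 EA 93 91.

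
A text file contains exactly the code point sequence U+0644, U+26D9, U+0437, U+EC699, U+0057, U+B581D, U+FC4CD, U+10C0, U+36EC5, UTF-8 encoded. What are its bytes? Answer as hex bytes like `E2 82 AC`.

D9 84 E2 9B 99 D0 B7 F3 AC 9A 99 57 F2 B5 A0 9D F3 BC 93 8D E1 83 80 F0 B6 BB 85

U+0644: 2-byte form → D9 84.
U+26D9: 3-byte form → E2 9B 99.
U+0437: 2-byte form → D0 B7.
U+EC699: 4-byte form → F3 AC 9A 99.
U+0057: 1-byte form → 57.
U+B581D: 4-byte form → F2 B5 A0 9D.
U+FC4CD: 4-byte form → F3 BC 93 8D.
U+10C0: 3-byte form → E1 83 80.
U+36EC5: 4-byte form → F0 B6 BB 85.
Concatenated (27 bytes): D9 84 E2 9B 99 D0 B7 F3 AC 9A 99 57 F2 B5 A0 9D F3 BC 93 8D E1 83 80 F0 B6 BB 85.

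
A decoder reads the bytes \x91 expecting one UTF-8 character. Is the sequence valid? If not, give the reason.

Byte 0x91 = 10010001 has the form 10xxxxxx — a continuation byte — but there is no preceding leading byte.

invalid (continuation byte with no leading byte)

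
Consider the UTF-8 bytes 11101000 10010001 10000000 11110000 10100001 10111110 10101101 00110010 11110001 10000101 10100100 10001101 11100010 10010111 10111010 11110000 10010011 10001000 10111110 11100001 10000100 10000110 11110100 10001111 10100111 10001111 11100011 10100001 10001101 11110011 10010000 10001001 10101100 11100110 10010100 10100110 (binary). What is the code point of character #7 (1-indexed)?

Offset 0: leading byte 0xE8 = 11101000 → 3-byte char #1 = E8 91 80.
Offset 3: leading byte 0xF0 = 11110000 → 4-byte char #2 = F0 A1 BE AD.
Offset 7: leading byte 0x32 = 00110010 → 1-byte char #3 = 32.
Offset 8: leading byte 0xF1 = 11110001 → 4-byte char #4 = F1 85 A4 8D.
Offset 12: leading byte 0xE2 = 11100010 → 3-byte char #5 = E2 97 BA.
Offset 15: leading byte 0xF0 = 11110000 → 4-byte char #6 = F0 93 88 BE.
Offset 19: leading byte 0xE1 = 11100001 → 3-byte char #7 = E1 84 86.
Leading byte 0xE1 = 11100001 matches 1110xxxx → 3-byte sequence.
Byte 1: 0xE1 = 11100001, payload 0001 (4 bits).
Byte 2: 0x84 = 10000100 (10xxxxxx ✓), payload 000100.
Byte 3: 0x86 = 10000110 (10xxxxxx ✓), payload 000110.
Concatenate: 0001000100000110 = 0x1106 (16 bits → U+1106).

U+1106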